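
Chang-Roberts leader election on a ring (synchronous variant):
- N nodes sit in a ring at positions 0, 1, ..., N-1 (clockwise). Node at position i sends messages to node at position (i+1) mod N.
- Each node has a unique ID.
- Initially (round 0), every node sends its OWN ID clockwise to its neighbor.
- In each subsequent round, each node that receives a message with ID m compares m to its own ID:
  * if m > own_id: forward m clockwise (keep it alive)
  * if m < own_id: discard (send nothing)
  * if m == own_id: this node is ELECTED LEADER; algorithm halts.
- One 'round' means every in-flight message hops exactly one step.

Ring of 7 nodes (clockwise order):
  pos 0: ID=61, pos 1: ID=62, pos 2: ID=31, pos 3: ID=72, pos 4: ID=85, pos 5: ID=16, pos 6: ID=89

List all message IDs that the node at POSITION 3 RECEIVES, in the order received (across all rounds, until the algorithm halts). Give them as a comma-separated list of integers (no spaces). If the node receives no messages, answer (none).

Round 1: pos1(id62) recv 61: drop; pos2(id31) recv 62: fwd; pos3(id72) recv 31: drop; pos4(id85) recv 72: drop; pos5(id16) recv 85: fwd; pos6(id89) recv 16: drop; pos0(id61) recv 89: fwd
Round 2: pos3(id72) recv 62: drop; pos6(id89) recv 85: drop; pos1(id62) recv 89: fwd
Round 3: pos2(id31) recv 89: fwd
Round 4: pos3(id72) recv 89: fwd
Round 5: pos4(id85) recv 89: fwd
Round 6: pos5(id16) recv 89: fwd
Round 7: pos6(id89) recv 89: ELECTED

Answer: 31,62,89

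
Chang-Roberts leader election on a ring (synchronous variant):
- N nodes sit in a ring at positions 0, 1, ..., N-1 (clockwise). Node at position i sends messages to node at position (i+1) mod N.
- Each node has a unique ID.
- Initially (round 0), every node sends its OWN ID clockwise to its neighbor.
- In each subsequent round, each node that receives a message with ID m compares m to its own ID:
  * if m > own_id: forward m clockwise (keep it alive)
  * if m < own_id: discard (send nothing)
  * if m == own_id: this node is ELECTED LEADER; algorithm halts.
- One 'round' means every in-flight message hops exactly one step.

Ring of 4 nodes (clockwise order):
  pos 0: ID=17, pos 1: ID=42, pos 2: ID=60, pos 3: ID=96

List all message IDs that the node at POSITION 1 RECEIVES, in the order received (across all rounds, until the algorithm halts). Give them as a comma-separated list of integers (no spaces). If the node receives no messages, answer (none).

Round 1: pos1(id42) recv 17: drop; pos2(id60) recv 42: drop; pos3(id96) recv 60: drop; pos0(id17) recv 96: fwd
Round 2: pos1(id42) recv 96: fwd
Round 3: pos2(id60) recv 96: fwd
Round 4: pos3(id96) recv 96: ELECTED

Answer: 17,96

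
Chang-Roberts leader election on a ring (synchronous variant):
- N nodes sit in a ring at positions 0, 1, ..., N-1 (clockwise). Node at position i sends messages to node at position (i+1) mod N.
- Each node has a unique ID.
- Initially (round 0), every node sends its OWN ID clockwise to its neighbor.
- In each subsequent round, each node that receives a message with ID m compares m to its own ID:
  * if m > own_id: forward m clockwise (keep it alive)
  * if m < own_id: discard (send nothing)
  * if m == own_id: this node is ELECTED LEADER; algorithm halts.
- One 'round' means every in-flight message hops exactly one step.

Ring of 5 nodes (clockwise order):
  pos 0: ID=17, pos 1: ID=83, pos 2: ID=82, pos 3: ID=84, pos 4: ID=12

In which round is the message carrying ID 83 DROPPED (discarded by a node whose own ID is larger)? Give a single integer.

Answer: 2

Derivation:
Round 1: pos1(id83) recv 17: drop; pos2(id82) recv 83: fwd; pos3(id84) recv 82: drop; pos4(id12) recv 84: fwd; pos0(id17) recv 12: drop
Round 2: pos3(id84) recv 83: drop; pos0(id17) recv 84: fwd
Round 3: pos1(id83) recv 84: fwd
Round 4: pos2(id82) recv 84: fwd
Round 5: pos3(id84) recv 84: ELECTED
Message ID 83 originates at pos 1; dropped at pos 3 in round 2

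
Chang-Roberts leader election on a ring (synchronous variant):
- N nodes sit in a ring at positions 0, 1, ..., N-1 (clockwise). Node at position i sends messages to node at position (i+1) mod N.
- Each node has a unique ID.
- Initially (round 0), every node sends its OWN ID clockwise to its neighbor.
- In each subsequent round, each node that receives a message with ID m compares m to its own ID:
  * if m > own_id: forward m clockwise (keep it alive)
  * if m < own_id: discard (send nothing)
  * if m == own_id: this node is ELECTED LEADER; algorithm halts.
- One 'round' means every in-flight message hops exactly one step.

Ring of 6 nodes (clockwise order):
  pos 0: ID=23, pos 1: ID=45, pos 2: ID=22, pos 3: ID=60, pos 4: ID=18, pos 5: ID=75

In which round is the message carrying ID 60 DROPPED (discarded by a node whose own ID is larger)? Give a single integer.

Answer: 2

Derivation:
Round 1: pos1(id45) recv 23: drop; pos2(id22) recv 45: fwd; pos3(id60) recv 22: drop; pos4(id18) recv 60: fwd; pos5(id75) recv 18: drop; pos0(id23) recv 75: fwd
Round 2: pos3(id60) recv 45: drop; pos5(id75) recv 60: drop; pos1(id45) recv 75: fwd
Round 3: pos2(id22) recv 75: fwd
Round 4: pos3(id60) recv 75: fwd
Round 5: pos4(id18) recv 75: fwd
Round 6: pos5(id75) recv 75: ELECTED
Message ID 60 originates at pos 3; dropped at pos 5 in round 2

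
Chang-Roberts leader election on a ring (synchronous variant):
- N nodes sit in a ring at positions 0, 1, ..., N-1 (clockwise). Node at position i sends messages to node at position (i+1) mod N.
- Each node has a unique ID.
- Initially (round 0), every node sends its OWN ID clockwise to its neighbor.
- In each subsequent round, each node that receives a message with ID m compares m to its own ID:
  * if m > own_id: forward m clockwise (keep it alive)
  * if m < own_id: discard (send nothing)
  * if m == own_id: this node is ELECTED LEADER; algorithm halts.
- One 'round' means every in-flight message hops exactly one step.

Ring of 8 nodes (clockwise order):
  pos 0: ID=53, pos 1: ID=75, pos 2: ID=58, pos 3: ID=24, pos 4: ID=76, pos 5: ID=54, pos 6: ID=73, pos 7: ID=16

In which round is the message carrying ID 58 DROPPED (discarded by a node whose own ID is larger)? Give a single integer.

Round 1: pos1(id75) recv 53: drop; pos2(id58) recv 75: fwd; pos3(id24) recv 58: fwd; pos4(id76) recv 24: drop; pos5(id54) recv 76: fwd; pos6(id73) recv 54: drop; pos7(id16) recv 73: fwd; pos0(id53) recv 16: drop
Round 2: pos3(id24) recv 75: fwd; pos4(id76) recv 58: drop; pos6(id73) recv 76: fwd; pos0(id53) recv 73: fwd
Round 3: pos4(id76) recv 75: drop; pos7(id16) recv 76: fwd; pos1(id75) recv 73: drop
Round 4: pos0(id53) recv 76: fwd
Round 5: pos1(id75) recv 76: fwd
Round 6: pos2(id58) recv 76: fwd
Round 7: pos3(id24) recv 76: fwd
Round 8: pos4(id76) recv 76: ELECTED
Message ID 58 originates at pos 2; dropped at pos 4 in round 2

Answer: 2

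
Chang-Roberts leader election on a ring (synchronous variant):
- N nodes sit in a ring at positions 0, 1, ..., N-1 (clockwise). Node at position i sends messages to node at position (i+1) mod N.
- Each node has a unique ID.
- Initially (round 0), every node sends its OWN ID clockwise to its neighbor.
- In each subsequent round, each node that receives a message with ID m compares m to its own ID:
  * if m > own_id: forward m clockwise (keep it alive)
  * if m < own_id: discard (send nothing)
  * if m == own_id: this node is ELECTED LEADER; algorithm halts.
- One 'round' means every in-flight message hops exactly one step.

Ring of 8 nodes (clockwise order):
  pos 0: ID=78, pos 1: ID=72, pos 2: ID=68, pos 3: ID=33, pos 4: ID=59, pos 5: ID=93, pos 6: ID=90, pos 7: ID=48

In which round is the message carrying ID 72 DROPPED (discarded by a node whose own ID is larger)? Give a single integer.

Round 1: pos1(id72) recv 78: fwd; pos2(id68) recv 72: fwd; pos3(id33) recv 68: fwd; pos4(id59) recv 33: drop; pos5(id93) recv 59: drop; pos6(id90) recv 93: fwd; pos7(id48) recv 90: fwd; pos0(id78) recv 48: drop
Round 2: pos2(id68) recv 78: fwd; pos3(id33) recv 72: fwd; pos4(id59) recv 68: fwd; pos7(id48) recv 93: fwd; pos0(id78) recv 90: fwd
Round 3: pos3(id33) recv 78: fwd; pos4(id59) recv 72: fwd; pos5(id93) recv 68: drop; pos0(id78) recv 93: fwd; pos1(id72) recv 90: fwd
Round 4: pos4(id59) recv 78: fwd; pos5(id93) recv 72: drop; pos1(id72) recv 93: fwd; pos2(id68) recv 90: fwd
Round 5: pos5(id93) recv 78: drop; pos2(id68) recv 93: fwd; pos3(id33) recv 90: fwd
Round 6: pos3(id33) recv 93: fwd; pos4(id59) recv 90: fwd
Round 7: pos4(id59) recv 93: fwd; pos5(id93) recv 90: drop
Round 8: pos5(id93) recv 93: ELECTED
Message ID 72 originates at pos 1; dropped at pos 5 in round 4

Answer: 4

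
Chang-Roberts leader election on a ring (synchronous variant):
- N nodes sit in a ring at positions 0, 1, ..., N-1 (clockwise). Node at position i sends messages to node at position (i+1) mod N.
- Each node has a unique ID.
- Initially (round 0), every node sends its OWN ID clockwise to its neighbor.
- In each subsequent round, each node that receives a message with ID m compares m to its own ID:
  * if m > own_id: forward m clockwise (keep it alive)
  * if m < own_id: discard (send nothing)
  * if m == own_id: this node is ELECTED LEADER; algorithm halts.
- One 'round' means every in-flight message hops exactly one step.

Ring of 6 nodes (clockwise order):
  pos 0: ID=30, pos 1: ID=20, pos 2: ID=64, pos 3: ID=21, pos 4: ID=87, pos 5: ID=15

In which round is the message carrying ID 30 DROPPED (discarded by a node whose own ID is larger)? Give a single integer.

Answer: 2

Derivation:
Round 1: pos1(id20) recv 30: fwd; pos2(id64) recv 20: drop; pos3(id21) recv 64: fwd; pos4(id87) recv 21: drop; pos5(id15) recv 87: fwd; pos0(id30) recv 15: drop
Round 2: pos2(id64) recv 30: drop; pos4(id87) recv 64: drop; pos0(id30) recv 87: fwd
Round 3: pos1(id20) recv 87: fwd
Round 4: pos2(id64) recv 87: fwd
Round 5: pos3(id21) recv 87: fwd
Round 6: pos4(id87) recv 87: ELECTED
Message ID 30 originates at pos 0; dropped at pos 2 in round 2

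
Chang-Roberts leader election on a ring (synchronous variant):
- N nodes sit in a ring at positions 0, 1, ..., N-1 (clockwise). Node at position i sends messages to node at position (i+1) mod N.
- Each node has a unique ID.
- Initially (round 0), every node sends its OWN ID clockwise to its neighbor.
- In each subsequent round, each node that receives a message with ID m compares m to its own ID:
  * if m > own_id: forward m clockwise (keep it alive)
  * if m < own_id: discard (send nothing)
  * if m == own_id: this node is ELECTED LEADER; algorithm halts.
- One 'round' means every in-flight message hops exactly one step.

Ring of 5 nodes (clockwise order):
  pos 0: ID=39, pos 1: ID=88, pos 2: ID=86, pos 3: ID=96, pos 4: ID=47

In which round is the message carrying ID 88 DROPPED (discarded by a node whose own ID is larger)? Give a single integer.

Answer: 2

Derivation:
Round 1: pos1(id88) recv 39: drop; pos2(id86) recv 88: fwd; pos3(id96) recv 86: drop; pos4(id47) recv 96: fwd; pos0(id39) recv 47: fwd
Round 2: pos3(id96) recv 88: drop; pos0(id39) recv 96: fwd; pos1(id88) recv 47: drop
Round 3: pos1(id88) recv 96: fwd
Round 4: pos2(id86) recv 96: fwd
Round 5: pos3(id96) recv 96: ELECTED
Message ID 88 originates at pos 1; dropped at pos 3 in round 2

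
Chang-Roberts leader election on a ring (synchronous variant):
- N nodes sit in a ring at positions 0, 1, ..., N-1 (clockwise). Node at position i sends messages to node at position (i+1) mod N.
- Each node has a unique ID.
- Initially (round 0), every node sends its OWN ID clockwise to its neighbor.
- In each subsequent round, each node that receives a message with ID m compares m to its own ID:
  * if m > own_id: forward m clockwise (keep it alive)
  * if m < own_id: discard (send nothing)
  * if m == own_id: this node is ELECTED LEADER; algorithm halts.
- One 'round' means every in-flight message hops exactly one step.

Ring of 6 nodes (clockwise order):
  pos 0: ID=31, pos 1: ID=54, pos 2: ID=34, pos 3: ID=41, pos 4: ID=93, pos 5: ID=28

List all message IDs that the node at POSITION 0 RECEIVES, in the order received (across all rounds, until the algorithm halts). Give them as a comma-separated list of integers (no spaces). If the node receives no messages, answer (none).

Round 1: pos1(id54) recv 31: drop; pos2(id34) recv 54: fwd; pos3(id41) recv 34: drop; pos4(id93) recv 41: drop; pos5(id28) recv 93: fwd; pos0(id31) recv 28: drop
Round 2: pos3(id41) recv 54: fwd; pos0(id31) recv 93: fwd
Round 3: pos4(id93) recv 54: drop; pos1(id54) recv 93: fwd
Round 4: pos2(id34) recv 93: fwd
Round 5: pos3(id41) recv 93: fwd
Round 6: pos4(id93) recv 93: ELECTED

Answer: 28,93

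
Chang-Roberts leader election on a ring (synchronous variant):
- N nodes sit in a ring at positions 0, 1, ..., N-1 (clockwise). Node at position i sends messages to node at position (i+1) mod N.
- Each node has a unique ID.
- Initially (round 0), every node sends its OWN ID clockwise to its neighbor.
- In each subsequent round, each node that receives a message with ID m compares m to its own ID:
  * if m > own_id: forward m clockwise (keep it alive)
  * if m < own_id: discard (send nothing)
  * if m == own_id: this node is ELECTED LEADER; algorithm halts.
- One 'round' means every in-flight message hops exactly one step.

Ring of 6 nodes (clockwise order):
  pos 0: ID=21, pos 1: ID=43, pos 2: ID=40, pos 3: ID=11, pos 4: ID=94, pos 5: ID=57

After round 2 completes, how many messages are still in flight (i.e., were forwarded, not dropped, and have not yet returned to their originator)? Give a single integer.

Answer: 3

Derivation:
Round 1: pos1(id43) recv 21: drop; pos2(id40) recv 43: fwd; pos3(id11) recv 40: fwd; pos4(id94) recv 11: drop; pos5(id57) recv 94: fwd; pos0(id21) recv 57: fwd
Round 2: pos3(id11) recv 43: fwd; pos4(id94) recv 40: drop; pos0(id21) recv 94: fwd; pos1(id43) recv 57: fwd
After round 2: 3 messages still in flight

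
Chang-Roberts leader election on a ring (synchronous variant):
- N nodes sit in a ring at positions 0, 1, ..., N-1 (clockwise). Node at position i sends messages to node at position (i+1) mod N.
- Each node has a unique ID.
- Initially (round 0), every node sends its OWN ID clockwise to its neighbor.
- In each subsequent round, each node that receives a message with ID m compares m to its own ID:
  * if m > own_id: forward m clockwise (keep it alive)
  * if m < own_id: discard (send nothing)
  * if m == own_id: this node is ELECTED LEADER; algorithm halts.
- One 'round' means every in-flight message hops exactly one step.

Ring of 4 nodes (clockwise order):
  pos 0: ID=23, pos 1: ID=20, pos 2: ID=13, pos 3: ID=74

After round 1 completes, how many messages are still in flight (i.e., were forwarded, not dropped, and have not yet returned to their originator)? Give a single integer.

Answer: 3

Derivation:
Round 1: pos1(id20) recv 23: fwd; pos2(id13) recv 20: fwd; pos3(id74) recv 13: drop; pos0(id23) recv 74: fwd
After round 1: 3 messages still in flight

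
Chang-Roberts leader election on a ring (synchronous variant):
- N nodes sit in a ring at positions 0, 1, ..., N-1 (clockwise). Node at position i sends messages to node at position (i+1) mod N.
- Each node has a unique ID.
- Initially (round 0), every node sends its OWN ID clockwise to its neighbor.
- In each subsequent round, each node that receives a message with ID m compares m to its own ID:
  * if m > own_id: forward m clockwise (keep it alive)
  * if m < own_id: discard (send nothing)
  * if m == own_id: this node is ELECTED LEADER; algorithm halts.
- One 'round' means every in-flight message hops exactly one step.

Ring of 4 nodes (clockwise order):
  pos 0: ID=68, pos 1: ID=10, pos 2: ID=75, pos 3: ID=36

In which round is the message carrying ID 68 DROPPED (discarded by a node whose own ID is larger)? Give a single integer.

Answer: 2

Derivation:
Round 1: pos1(id10) recv 68: fwd; pos2(id75) recv 10: drop; pos3(id36) recv 75: fwd; pos0(id68) recv 36: drop
Round 2: pos2(id75) recv 68: drop; pos0(id68) recv 75: fwd
Round 3: pos1(id10) recv 75: fwd
Round 4: pos2(id75) recv 75: ELECTED
Message ID 68 originates at pos 0; dropped at pos 2 in round 2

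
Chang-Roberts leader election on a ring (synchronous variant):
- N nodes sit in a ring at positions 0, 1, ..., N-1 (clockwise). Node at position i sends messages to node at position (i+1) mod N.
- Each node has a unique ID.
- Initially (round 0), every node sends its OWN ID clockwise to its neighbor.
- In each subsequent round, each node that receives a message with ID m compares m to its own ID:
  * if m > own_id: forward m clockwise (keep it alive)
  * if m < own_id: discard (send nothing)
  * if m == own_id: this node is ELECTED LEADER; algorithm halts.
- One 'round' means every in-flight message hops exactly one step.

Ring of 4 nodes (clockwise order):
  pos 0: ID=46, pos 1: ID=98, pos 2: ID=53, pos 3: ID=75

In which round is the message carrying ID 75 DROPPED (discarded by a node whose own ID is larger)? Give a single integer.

Answer: 2

Derivation:
Round 1: pos1(id98) recv 46: drop; pos2(id53) recv 98: fwd; pos3(id75) recv 53: drop; pos0(id46) recv 75: fwd
Round 2: pos3(id75) recv 98: fwd; pos1(id98) recv 75: drop
Round 3: pos0(id46) recv 98: fwd
Round 4: pos1(id98) recv 98: ELECTED
Message ID 75 originates at pos 3; dropped at pos 1 in round 2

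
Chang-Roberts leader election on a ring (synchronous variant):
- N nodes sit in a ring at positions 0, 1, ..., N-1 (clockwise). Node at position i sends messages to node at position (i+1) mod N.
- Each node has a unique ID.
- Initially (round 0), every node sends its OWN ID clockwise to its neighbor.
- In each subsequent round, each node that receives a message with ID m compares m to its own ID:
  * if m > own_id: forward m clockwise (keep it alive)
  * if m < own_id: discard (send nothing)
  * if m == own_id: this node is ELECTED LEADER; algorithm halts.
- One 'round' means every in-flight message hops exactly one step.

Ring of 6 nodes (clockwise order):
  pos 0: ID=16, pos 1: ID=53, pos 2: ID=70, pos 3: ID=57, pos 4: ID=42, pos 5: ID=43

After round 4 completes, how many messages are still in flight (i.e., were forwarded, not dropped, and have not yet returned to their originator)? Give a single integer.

Answer: 2

Derivation:
Round 1: pos1(id53) recv 16: drop; pos2(id70) recv 53: drop; pos3(id57) recv 70: fwd; pos4(id42) recv 57: fwd; pos5(id43) recv 42: drop; pos0(id16) recv 43: fwd
Round 2: pos4(id42) recv 70: fwd; pos5(id43) recv 57: fwd; pos1(id53) recv 43: drop
Round 3: pos5(id43) recv 70: fwd; pos0(id16) recv 57: fwd
Round 4: pos0(id16) recv 70: fwd; pos1(id53) recv 57: fwd
After round 4: 2 messages still in flight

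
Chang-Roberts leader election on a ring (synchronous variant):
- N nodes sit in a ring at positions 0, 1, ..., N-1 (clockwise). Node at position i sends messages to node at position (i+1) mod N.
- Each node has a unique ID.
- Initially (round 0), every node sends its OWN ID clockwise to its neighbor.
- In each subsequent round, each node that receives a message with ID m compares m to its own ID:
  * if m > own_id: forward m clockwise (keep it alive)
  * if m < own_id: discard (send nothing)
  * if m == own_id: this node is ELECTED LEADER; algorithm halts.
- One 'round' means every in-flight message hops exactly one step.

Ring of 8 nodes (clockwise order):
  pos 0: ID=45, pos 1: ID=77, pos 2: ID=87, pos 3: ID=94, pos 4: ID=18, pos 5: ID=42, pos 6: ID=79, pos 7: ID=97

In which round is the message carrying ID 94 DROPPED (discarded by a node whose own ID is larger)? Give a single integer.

Round 1: pos1(id77) recv 45: drop; pos2(id87) recv 77: drop; pos3(id94) recv 87: drop; pos4(id18) recv 94: fwd; pos5(id42) recv 18: drop; pos6(id79) recv 42: drop; pos7(id97) recv 79: drop; pos0(id45) recv 97: fwd
Round 2: pos5(id42) recv 94: fwd; pos1(id77) recv 97: fwd
Round 3: pos6(id79) recv 94: fwd; pos2(id87) recv 97: fwd
Round 4: pos7(id97) recv 94: drop; pos3(id94) recv 97: fwd
Round 5: pos4(id18) recv 97: fwd
Round 6: pos5(id42) recv 97: fwd
Round 7: pos6(id79) recv 97: fwd
Round 8: pos7(id97) recv 97: ELECTED
Message ID 94 originates at pos 3; dropped at pos 7 in round 4

Answer: 4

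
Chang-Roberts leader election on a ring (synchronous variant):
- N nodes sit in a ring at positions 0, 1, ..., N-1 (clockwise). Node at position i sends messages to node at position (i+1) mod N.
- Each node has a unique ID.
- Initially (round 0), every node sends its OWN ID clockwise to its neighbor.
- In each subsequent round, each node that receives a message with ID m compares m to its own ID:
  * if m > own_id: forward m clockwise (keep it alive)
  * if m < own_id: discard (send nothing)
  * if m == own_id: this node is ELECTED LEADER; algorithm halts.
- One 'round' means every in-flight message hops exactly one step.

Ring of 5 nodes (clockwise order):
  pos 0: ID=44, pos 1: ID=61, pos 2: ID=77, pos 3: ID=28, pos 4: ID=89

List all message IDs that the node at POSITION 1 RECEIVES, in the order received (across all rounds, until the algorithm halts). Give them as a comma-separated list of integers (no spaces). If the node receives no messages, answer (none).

Round 1: pos1(id61) recv 44: drop; pos2(id77) recv 61: drop; pos3(id28) recv 77: fwd; pos4(id89) recv 28: drop; pos0(id44) recv 89: fwd
Round 2: pos4(id89) recv 77: drop; pos1(id61) recv 89: fwd
Round 3: pos2(id77) recv 89: fwd
Round 4: pos3(id28) recv 89: fwd
Round 5: pos4(id89) recv 89: ELECTED

Answer: 44,89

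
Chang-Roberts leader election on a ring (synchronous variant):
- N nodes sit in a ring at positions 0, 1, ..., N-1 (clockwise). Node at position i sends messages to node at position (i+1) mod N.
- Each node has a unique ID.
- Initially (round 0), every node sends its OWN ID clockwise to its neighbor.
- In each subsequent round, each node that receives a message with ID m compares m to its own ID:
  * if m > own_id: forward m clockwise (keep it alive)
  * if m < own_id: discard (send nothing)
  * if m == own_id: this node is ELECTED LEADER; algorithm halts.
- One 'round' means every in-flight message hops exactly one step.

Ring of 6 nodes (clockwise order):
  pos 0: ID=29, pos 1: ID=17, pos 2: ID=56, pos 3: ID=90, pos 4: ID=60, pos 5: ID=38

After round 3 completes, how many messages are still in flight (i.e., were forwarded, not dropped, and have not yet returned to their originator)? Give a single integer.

Round 1: pos1(id17) recv 29: fwd; pos2(id56) recv 17: drop; pos3(id90) recv 56: drop; pos4(id60) recv 90: fwd; pos5(id38) recv 60: fwd; pos0(id29) recv 38: fwd
Round 2: pos2(id56) recv 29: drop; pos5(id38) recv 90: fwd; pos0(id29) recv 60: fwd; pos1(id17) recv 38: fwd
Round 3: pos0(id29) recv 90: fwd; pos1(id17) recv 60: fwd; pos2(id56) recv 38: drop
After round 3: 2 messages still in flight

Answer: 2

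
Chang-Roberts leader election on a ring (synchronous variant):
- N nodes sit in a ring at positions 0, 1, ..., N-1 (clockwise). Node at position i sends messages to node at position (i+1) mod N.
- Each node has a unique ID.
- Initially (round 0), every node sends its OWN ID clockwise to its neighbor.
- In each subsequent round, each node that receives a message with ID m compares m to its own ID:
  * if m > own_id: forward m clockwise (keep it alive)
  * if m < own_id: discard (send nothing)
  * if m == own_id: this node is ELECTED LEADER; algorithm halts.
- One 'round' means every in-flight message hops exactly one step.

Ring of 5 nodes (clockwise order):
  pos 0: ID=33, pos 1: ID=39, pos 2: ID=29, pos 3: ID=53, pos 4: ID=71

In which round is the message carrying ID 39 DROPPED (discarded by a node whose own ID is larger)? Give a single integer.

Round 1: pos1(id39) recv 33: drop; pos2(id29) recv 39: fwd; pos3(id53) recv 29: drop; pos4(id71) recv 53: drop; pos0(id33) recv 71: fwd
Round 2: pos3(id53) recv 39: drop; pos1(id39) recv 71: fwd
Round 3: pos2(id29) recv 71: fwd
Round 4: pos3(id53) recv 71: fwd
Round 5: pos4(id71) recv 71: ELECTED
Message ID 39 originates at pos 1; dropped at pos 3 in round 2

Answer: 2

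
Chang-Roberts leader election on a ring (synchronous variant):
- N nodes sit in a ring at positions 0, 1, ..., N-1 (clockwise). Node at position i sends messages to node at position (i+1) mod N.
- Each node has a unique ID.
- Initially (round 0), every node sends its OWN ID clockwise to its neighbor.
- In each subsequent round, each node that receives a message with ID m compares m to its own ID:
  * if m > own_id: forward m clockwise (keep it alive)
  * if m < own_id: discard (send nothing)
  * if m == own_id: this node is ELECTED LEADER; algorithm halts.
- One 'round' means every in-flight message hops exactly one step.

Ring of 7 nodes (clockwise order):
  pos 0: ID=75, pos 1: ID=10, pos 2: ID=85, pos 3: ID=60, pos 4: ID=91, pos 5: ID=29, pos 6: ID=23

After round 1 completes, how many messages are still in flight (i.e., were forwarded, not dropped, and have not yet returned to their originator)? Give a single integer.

Answer: 4

Derivation:
Round 1: pos1(id10) recv 75: fwd; pos2(id85) recv 10: drop; pos3(id60) recv 85: fwd; pos4(id91) recv 60: drop; pos5(id29) recv 91: fwd; pos6(id23) recv 29: fwd; pos0(id75) recv 23: drop
After round 1: 4 messages still in flight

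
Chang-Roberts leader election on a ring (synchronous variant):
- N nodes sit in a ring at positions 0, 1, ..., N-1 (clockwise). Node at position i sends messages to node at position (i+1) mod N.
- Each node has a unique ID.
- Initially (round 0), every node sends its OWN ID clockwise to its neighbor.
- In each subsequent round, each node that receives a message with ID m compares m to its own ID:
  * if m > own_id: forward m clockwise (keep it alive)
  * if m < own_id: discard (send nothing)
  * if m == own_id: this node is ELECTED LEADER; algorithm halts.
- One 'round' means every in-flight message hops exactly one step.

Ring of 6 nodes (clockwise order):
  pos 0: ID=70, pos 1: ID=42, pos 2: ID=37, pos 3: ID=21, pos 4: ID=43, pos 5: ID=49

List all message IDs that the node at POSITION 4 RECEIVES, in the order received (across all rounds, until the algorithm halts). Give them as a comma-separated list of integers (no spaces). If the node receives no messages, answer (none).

Round 1: pos1(id42) recv 70: fwd; pos2(id37) recv 42: fwd; pos3(id21) recv 37: fwd; pos4(id43) recv 21: drop; pos5(id49) recv 43: drop; pos0(id70) recv 49: drop
Round 2: pos2(id37) recv 70: fwd; pos3(id21) recv 42: fwd; pos4(id43) recv 37: drop
Round 3: pos3(id21) recv 70: fwd; pos4(id43) recv 42: drop
Round 4: pos4(id43) recv 70: fwd
Round 5: pos5(id49) recv 70: fwd
Round 6: pos0(id70) recv 70: ELECTED

Answer: 21,37,42,70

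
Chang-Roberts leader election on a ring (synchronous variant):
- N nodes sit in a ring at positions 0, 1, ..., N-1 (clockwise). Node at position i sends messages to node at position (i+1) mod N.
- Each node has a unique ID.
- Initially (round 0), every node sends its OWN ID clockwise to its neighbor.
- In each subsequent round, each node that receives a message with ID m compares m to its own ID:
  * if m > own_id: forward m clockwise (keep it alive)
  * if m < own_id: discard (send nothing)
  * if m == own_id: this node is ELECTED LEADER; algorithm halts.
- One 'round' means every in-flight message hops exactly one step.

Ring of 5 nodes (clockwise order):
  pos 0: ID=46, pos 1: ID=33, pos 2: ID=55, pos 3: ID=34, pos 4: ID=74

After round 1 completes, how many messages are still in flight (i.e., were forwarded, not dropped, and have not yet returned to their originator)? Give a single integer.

Round 1: pos1(id33) recv 46: fwd; pos2(id55) recv 33: drop; pos3(id34) recv 55: fwd; pos4(id74) recv 34: drop; pos0(id46) recv 74: fwd
After round 1: 3 messages still in flight

Answer: 3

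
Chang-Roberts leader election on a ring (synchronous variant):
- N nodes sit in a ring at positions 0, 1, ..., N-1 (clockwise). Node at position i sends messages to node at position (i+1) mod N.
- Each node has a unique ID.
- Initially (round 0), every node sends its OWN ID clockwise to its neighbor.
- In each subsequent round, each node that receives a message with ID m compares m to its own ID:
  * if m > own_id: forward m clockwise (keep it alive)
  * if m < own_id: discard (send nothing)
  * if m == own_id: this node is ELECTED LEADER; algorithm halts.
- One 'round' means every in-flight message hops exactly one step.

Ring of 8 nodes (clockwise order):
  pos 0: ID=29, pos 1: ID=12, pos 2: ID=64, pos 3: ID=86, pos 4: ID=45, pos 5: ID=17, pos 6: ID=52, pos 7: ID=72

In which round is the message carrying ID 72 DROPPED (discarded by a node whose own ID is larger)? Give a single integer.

Answer: 4

Derivation:
Round 1: pos1(id12) recv 29: fwd; pos2(id64) recv 12: drop; pos3(id86) recv 64: drop; pos4(id45) recv 86: fwd; pos5(id17) recv 45: fwd; pos6(id52) recv 17: drop; pos7(id72) recv 52: drop; pos0(id29) recv 72: fwd
Round 2: pos2(id64) recv 29: drop; pos5(id17) recv 86: fwd; pos6(id52) recv 45: drop; pos1(id12) recv 72: fwd
Round 3: pos6(id52) recv 86: fwd; pos2(id64) recv 72: fwd
Round 4: pos7(id72) recv 86: fwd; pos3(id86) recv 72: drop
Round 5: pos0(id29) recv 86: fwd
Round 6: pos1(id12) recv 86: fwd
Round 7: pos2(id64) recv 86: fwd
Round 8: pos3(id86) recv 86: ELECTED
Message ID 72 originates at pos 7; dropped at pos 3 in round 4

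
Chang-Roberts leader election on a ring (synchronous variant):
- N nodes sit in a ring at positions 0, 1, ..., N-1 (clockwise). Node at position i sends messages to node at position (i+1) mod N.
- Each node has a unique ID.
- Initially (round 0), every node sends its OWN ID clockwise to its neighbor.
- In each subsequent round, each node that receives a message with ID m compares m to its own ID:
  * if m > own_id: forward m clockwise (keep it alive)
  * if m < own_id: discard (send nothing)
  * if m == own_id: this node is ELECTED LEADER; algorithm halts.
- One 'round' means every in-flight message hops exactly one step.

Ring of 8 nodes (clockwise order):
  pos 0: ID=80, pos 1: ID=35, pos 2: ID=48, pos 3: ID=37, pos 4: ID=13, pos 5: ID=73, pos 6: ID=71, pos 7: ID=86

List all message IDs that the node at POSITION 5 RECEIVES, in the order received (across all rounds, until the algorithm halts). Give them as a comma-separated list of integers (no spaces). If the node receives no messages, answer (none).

Answer: 13,37,48,80,86

Derivation:
Round 1: pos1(id35) recv 80: fwd; pos2(id48) recv 35: drop; pos3(id37) recv 48: fwd; pos4(id13) recv 37: fwd; pos5(id73) recv 13: drop; pos6(id71) recv 73: fwd; pos7(id86) recv 71: drop; pos0(id80) recv 86: fwd
Round 2: pos2(id48) recv 80: fwd; pos4(id13) recv 48: fwd; pos5(id73) recv 37: drop; pos7(id86) recv 73: drop; pos1(id35) recv 86: fwd
Round 3: pos3(id37) recv 80: fwd; pos5(id73) recv 48: drop; pos2(id48) recv 86: fwd
Round 4: pos4(id13) recv 80: fwd; pos3(id37) recv 86: fwd
Round 5: pos5(id73) recv 80: fwd; pos4(id13) recv 86: fwd
Round 6: pos6(id71) recv 80: fwd; pos5(id73) recv 86: fwd
Round 7: pos7(id86) recv 80: drop; pos6(id71) recv 86: fwd
Round 8: pos7(id86) recv 86: ELECTED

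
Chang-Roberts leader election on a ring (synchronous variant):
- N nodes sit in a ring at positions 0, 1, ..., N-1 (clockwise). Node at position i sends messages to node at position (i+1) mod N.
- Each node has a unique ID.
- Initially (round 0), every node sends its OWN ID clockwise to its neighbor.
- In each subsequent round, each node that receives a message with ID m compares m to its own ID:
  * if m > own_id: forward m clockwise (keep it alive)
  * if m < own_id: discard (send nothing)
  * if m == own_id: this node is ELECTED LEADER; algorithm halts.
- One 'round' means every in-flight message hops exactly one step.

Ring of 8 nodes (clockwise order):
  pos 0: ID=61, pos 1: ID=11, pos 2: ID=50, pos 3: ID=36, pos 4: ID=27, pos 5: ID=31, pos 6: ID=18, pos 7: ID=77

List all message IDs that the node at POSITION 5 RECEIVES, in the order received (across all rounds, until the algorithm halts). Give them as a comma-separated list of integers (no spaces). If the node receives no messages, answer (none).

Round 1: pos1(id11) recv 61: fwd; pos2(id50) recv 11: drop; pos3(id36) recv 50: fwd; pos4(id27) recv 36: fwd; pos5(id31) recv 27: drop; pos6(id18) recv 31: fwd; pos7(id77) recv 18: drop; pos0(id61) recv 77: fwd
Round 2: pos2(id50) recv 61: fwd; pos4(id27) recv 50: fwd; pos5(id31) recv 36: fwd; pos7(id77) recv 31: drop; pos1(id11) recv 77: fwd
Round 3: pos3(id36) recv 61: fwd; pos5(id31) recv 50: fwd; pos6(id18) recv 36: fwd; pos2(id50) recv 77: fwd
Round 4: pos4(id27) recv 61: fwd; pos6(id18) recv 50: fwd; pos7(id77) recv 36: drop; pos3(id36) recv 77: fwd
Round 5: pos5(id31) recv 61: fwd; pos7(id77) recv 50: drop; pos4(id27) recv 77: fwd
Round 6: pos6(id18) recv 61: fwd; pos5(id31) recv 77: fwd
Round 7: pos7(id77) recv 61: drop; pos6(id18) recv 77: fwd
Round 8: pos7(id77) recv 77: ELECTED

Answer: 27,36,50,61,77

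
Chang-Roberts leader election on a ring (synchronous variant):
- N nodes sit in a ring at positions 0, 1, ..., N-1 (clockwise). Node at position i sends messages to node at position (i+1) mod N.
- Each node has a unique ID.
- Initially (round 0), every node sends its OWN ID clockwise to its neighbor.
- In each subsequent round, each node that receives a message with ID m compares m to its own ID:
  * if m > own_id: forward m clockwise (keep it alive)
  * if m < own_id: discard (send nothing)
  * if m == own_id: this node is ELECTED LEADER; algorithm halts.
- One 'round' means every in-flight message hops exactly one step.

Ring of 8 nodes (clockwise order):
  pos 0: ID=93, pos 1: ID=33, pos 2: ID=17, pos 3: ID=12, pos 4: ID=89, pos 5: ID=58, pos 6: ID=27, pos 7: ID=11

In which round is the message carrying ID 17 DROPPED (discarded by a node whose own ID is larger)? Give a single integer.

Round 1: pos1(id33) recv 93: fwd; pos2(id17) recv 33: fwd; pos3(id12) recv 17: fwd; pos4(id89) recv 12: drop; pos5(id58) recv 89: fwd; pos6(id27) recv 58: fwd; pos7(id11) recv 27: fwd; pos0(id93) recv 11: drop
Round 2: pos2(id17) recv 93: fwd; pos3(id12) recv 33: fwd; pos4(id89) recv 17: drop; pos6(id27) recv 89: fwd; pos7(id11) recv 58: fwd; pos0(id93) recv 27: drop
Round 3: pos3(id12) recv 93: fwd; pos4(id89) recv 33: drop; pos7(id11) recv 89: fwd; pos0(id93) recv 58: drop
Round 4: pos4(id89) recv 93: fwd; pos0(id93) recv 89: drop
Round 5: pos5(id58) recv 93: fwd
Round 6: pos6(id27) recv 93: fwd
Round 7: pos7(id11) recv 93: fwd
Round 8: pos0(id93) recv 93: ELECTED
Message ID 17 originates at pos 2; dropped at pos 4 in round 2

Answer: 2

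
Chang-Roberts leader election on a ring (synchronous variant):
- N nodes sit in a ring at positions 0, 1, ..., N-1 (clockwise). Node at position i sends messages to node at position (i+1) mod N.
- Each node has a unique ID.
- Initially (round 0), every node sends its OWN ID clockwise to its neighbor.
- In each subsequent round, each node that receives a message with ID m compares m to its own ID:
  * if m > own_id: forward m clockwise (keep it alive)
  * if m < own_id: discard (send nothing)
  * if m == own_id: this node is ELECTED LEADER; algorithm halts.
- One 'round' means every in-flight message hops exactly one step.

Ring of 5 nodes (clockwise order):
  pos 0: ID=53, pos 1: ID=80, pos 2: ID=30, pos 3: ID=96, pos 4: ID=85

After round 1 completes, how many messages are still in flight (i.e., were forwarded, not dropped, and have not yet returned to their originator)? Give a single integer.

Answer: 3

Derivation:
Round 1: pos1(id80) recv 53: drop; pos2(id30) recv 80: fwd; pos3(id96) recv 30: drop; pos4(id85) recv 96: fwd; pos0(id53) recv 85: fwd
After round 1: 3 messages still in flight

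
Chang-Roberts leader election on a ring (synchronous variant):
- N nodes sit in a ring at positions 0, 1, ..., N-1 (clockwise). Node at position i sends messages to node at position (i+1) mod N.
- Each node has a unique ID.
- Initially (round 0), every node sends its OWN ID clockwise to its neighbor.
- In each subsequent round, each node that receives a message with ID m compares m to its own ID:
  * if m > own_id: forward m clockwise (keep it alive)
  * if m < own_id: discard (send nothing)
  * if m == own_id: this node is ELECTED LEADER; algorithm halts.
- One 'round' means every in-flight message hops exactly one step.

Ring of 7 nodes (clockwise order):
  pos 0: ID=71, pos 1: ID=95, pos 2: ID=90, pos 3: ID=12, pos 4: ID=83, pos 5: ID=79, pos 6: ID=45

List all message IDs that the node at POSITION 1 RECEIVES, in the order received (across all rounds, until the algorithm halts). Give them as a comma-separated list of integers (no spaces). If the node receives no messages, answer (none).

Answer: 71,79,83,90,95

Derivation:
Round 1: pos1(id95) recv 71: drop; pos2(id90) recv 95: fwd; pos3(id12) recv 90: fwd; pos4(id83) recv 12: drop; pos5(id79) recv 83: fwd; pos6(id45) recv 79: fwd; pos0(id71) recv 45: drop
Round 2: pos3(id12) recv 95: fwd; pos4(id83) recv 90: fwd; pos6(id45) recv 83: fwd; pos0(id71) recv 79: fwd
Round 3: pos4(id83) recv 95: fwd; pos5(id79) recv 90: fwd; pos0(id71) recv 83: fwd; pos1(id95) recv 79: drop
Round 4: pos5(id79) recv 95: fwd; pos6(id45) recv 90: fwd; pos1(id95) recv 83: drop
Round 5: pos6(id45) recv 95: fwd; pos0(id71) recv 90: fwd
Round 6: pos0(id71) recv 95: fwd; pos1(id95) recv 90: drop
Round 7: pos1(id95) recv 95: ELECTED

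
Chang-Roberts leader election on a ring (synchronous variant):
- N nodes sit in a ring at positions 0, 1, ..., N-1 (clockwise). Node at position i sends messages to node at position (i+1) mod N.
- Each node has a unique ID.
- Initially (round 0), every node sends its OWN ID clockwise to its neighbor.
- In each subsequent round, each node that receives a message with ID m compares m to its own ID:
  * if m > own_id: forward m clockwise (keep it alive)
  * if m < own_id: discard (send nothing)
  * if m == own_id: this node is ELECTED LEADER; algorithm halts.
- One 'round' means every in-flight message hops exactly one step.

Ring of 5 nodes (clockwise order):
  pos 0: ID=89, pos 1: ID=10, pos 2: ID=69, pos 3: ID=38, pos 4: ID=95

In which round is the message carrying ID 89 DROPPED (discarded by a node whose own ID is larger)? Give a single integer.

Answer: 4

Derivation:
Round 1: pos1(id10) recv 89: fwd; pos2(id69) recv 10: drop; pos3(id38) recv 69: fwd; pos4(id95) recv 38: drop; pos0(id89) recv 95: fwd
Round 2: pos2(id69) recv 89: fwd; pos4(id95) recv 69: drop; pos1(id10) recv 95: fwd
Round 3: pos3(id38) recv 89: fwd; pos2(id69) recv 95: fwd
Round 4: pos4(id95) recv 89: drop; pos3(id38) recv 95: fwd
Round 5: pos4(id95) recv 95: ELECTED
Message ID 89 originates at pos 0; dropped at pos 4 in round 4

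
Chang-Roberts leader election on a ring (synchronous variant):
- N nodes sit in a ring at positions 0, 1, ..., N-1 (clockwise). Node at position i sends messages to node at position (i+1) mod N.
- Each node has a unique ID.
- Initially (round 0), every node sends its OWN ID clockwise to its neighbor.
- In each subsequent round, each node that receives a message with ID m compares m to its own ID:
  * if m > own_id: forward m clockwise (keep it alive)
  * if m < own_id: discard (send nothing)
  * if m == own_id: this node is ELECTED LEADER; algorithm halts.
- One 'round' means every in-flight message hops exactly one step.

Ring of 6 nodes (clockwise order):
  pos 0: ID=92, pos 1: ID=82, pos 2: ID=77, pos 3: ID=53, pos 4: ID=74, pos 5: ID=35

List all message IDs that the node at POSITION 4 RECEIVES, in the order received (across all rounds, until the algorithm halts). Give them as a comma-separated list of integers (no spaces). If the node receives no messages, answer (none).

Round 1: pos1(id82) recv 92: fwd; pos2(id77) recv 82: fwd; pos3(id53) recv 77: fwd; pos4(id74) recv 53: drop; pos5(id35) recv 74: fwd; pos0(id92) recv 35: drop
Round 2: pos2(id77) recv 92: fwd; pos3(id53) recv 82: fwd; pos4(id74) recv 77: fwd; pos0(id92) recv 74: drop
Round 3: pos3(id53) recv 92: fwd; pos4(id74) recv 82: fwd; pos5(id35) recv 77: fwd
Round 4: pos4(id74) recv 92: fwd; pos5(id35) recv 82: fwd; pos0(id92) recv 77: drop
Round 5: pos5(id35) recv 92: fwd; pos0(id92) recv 82: drop
Round 6: pos0(id92) recv 92: ELECTED

Answer: 53,77,82,92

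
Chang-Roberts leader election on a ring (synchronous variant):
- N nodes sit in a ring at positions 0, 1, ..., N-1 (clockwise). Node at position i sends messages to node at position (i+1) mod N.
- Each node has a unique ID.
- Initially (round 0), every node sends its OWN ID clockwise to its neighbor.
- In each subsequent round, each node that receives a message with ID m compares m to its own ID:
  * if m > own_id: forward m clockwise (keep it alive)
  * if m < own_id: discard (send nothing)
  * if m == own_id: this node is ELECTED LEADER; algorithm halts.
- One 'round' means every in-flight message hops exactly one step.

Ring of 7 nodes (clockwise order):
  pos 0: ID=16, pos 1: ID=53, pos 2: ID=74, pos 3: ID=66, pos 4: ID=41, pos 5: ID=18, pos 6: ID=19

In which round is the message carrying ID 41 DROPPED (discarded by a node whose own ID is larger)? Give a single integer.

Answer: 4

Derivation:
Round 1: pos1(id53) recv 16: drop; pos2(id74) recv 53: drop; pos3(id66) recv 74: fwd; pos4(id41) recv 66: fwd; pos5(id18) recv 41: fwd; pos6(id19) recv 18: drop; pos0(id16) recv 19: fwd
Round 2: pos4(id41) recv 74: fwd; pos5(id18) recv 66: fwd; pos6(id19) recv 41: fwd; pos1(id53) recv 19: drop
Round 3: pos5(id18) recv 74: fwd; pos6(id19) recv 66: fwd; pos0(id16) recv 41: fwd
Round 4: pos6(id19) recv 74: fwd; pos0(id16) recv 66: fwd; pos1(id53) recv 41: drop
Round 5: pos0(id16) recv 74: fwd; pos1(id53) recv 66: fwd
Round 6: pos1(id53) recv 74: fwd; pos2(id74) recv 66: drop
Round 7: pos2(id74) recv 74: ELECTED
Message ID 41 originates at pos 4; dropped at pos 1 in round 4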